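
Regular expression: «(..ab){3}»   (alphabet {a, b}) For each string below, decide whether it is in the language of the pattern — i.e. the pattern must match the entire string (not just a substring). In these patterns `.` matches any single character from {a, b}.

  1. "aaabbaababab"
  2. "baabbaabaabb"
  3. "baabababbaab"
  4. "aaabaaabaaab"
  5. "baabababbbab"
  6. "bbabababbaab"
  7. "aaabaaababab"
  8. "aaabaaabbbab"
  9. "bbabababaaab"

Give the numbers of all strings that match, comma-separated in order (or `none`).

1 → match
2 → no match — must end with "ab"
3 → match
4 → match
5 → match
6 → match
7 → match
8 → match
9 → match

1, 3, 4, 5, 6, 7, 8, 9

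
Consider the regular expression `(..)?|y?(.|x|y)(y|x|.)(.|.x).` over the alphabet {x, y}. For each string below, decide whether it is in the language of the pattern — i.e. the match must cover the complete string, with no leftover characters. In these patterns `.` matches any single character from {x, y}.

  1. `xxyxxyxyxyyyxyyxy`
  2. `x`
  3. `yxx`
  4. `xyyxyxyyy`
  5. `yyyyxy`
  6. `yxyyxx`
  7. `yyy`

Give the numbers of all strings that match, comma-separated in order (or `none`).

5, 6

1 → no match
2 → no match
3 → no match
4 → no match
5 → match
6 → match
7 → no match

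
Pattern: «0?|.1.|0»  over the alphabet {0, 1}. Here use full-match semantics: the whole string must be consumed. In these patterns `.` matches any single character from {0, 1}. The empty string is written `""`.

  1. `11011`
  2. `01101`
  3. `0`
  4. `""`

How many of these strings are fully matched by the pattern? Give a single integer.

1 → no match
2 → no match
3 → match
4 → match
Total matched: 2

2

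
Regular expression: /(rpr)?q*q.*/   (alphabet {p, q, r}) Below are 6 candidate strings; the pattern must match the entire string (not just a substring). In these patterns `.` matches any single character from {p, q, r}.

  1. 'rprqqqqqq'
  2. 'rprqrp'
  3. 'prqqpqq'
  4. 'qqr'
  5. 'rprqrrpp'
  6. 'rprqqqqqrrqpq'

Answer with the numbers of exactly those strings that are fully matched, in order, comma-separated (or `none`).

1, 2, 4, 5, 6

1 → match
2 → match
3 → no match
4 → match
5 → match
6 → match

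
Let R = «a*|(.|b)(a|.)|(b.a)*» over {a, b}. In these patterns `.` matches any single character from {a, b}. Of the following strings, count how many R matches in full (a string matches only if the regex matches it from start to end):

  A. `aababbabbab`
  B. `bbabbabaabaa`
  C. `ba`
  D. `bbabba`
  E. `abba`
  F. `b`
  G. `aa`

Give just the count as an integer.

A → no match
B → match
C → match
D → match
E → no match
F → no match
G → match
Total matched: 4

4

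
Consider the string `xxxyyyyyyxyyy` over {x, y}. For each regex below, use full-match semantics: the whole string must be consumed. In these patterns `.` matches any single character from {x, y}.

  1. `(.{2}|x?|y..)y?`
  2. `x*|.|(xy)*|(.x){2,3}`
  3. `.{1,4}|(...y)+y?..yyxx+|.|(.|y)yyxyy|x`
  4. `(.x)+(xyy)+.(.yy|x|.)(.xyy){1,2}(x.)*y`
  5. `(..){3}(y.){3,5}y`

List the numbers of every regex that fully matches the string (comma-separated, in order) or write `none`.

1 → no match
2 → no match
3 → no match
4 → no match
5 → match

5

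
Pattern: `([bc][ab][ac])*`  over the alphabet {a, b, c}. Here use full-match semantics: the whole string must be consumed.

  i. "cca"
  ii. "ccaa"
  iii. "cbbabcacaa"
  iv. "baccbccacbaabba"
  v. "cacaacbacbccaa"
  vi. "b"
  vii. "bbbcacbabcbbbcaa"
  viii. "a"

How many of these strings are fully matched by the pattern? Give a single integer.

i → no match
ii → no match
iii → no match
iv → match
v → no match
vi → no match
vii → no match
viii → no match
Total matched: 1

1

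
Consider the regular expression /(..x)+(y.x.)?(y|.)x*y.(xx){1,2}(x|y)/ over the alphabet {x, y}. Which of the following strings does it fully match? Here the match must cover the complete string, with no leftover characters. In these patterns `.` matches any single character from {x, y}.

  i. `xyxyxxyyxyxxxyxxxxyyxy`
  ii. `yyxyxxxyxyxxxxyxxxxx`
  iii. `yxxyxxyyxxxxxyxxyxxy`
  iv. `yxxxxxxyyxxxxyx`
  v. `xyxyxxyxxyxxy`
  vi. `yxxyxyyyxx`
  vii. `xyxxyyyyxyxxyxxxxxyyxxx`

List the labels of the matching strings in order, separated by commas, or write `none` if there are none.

i → no match
ii → no match
iii → no match
iv → no match
v → no match
vi → no match
vii → no match

none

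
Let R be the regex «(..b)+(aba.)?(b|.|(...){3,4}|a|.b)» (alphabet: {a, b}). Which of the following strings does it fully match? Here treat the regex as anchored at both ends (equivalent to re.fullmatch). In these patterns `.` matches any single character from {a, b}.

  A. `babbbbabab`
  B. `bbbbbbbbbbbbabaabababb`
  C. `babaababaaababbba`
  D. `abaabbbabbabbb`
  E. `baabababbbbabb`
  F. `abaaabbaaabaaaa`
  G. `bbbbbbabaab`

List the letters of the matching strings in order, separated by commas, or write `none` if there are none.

A → no match
B → no match
C → no match
D → no match
E → no match
F → no match
G → match

G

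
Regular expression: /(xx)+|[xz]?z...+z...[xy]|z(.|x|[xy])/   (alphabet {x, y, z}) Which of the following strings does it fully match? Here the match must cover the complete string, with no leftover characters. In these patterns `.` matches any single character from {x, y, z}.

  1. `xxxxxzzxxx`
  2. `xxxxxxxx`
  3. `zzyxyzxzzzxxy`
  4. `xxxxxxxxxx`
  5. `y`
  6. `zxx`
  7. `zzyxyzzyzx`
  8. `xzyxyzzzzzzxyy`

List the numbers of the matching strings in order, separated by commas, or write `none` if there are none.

2, 3, 4, 7, 8

1 → no match
2 → match
3 → match
4 → match
5 → no match
6 → no match
7 → match
8 → match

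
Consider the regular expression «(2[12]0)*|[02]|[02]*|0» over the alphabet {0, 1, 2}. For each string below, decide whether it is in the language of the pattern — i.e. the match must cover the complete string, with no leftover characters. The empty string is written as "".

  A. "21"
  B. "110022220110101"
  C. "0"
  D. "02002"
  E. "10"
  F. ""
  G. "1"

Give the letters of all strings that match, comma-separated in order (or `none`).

C, D, F

A → no match
B → no match
C → match
D → match
E → no match
F → match
G → no match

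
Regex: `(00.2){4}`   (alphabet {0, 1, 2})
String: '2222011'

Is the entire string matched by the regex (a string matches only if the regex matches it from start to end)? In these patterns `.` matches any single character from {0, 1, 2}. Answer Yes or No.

No

Every match must start with '00', but '2222011' does not.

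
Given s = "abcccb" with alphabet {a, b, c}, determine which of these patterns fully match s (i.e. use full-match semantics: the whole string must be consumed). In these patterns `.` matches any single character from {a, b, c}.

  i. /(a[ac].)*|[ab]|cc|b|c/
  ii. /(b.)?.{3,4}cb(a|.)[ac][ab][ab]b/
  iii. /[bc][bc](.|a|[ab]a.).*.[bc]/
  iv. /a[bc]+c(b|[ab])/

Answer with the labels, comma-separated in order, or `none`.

iv

i → no match
ii → no match
iii → no match
iv → match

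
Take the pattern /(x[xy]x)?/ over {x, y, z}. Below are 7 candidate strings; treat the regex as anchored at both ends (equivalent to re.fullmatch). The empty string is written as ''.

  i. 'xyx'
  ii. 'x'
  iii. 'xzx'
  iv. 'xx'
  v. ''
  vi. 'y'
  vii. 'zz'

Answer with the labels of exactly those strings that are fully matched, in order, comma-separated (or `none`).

i, v

i → match
ii → no match
iii → no match
iv → no match
v → match
vi → no match
vii → no match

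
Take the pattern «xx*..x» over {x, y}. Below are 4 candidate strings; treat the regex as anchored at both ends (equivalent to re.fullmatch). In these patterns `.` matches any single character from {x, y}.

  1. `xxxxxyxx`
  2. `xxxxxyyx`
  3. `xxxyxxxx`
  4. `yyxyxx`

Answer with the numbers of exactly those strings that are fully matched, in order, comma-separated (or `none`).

1, 2

1 → match
2 → match
3 → no match
4 → no match — must start with `x`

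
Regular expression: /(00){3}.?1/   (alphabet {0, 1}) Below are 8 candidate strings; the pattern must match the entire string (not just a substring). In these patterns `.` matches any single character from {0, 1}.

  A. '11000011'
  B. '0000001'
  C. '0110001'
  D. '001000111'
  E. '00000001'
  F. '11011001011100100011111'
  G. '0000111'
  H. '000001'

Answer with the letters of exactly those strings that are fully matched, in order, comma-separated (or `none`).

A → no match — must start with '00'
B → match
C → no match — must start with '00'
D → no match
E → match
F → no match — must start with '00'
G → no match
H → no match

B, E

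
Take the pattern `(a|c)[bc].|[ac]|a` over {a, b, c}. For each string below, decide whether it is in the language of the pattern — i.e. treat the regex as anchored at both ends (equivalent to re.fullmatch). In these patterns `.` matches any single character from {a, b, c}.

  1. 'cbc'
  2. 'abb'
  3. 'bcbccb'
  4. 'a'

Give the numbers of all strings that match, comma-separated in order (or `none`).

1 → match
2 → match
3 → no match
4 → match

1, 2, 4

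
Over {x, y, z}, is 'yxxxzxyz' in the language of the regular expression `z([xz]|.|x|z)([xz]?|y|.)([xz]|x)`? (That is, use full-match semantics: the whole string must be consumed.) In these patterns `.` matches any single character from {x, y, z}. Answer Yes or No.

Every match must start with 'z', but 'yxxxzxyz' does not.

No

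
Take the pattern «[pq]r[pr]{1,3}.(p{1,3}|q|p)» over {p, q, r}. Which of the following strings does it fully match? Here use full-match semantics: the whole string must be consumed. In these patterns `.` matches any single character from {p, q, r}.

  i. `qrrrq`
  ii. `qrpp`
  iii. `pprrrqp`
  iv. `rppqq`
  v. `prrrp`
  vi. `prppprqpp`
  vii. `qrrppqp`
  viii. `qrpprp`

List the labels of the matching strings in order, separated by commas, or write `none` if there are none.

i → match
ii → no match
iii → no match
iv → no match
v → match
vi → no match
vii → match
viii → match

i, v, vii, viii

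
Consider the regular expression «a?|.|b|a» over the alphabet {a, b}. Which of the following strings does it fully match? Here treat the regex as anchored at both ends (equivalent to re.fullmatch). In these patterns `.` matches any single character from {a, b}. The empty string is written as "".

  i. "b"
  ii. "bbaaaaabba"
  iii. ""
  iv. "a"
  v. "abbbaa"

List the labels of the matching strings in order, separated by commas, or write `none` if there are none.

i, iii, iv

i → match
ii → no match
iii → match
iv → match
v → no match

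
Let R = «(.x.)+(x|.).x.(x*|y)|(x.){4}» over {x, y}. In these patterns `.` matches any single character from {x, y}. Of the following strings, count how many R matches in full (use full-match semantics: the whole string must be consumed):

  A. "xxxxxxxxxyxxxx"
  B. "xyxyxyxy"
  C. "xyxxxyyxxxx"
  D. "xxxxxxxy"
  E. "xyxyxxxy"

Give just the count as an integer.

A → match
B. "xyxyxyxy" → match
C. "xyxxxyyxxxx" → no match
D. "xxxxxxxy" → match
E. "xyxyxxxy" → match
Total matched: 4

4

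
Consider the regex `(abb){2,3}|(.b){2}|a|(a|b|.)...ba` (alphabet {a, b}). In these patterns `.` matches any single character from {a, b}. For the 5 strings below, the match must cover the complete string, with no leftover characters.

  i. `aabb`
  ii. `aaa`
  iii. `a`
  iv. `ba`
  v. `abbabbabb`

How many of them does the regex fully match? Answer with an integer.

i → no match
ii → no match
iii → match
iv → no match
v → match
Total matched: 2

2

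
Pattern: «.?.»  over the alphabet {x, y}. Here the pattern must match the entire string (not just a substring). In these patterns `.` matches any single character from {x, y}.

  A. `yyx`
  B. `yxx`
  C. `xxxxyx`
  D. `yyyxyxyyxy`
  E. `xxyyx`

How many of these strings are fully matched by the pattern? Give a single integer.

0

A → no match
B → no match
C → no match
D → no match
E → no match
Total matched: 0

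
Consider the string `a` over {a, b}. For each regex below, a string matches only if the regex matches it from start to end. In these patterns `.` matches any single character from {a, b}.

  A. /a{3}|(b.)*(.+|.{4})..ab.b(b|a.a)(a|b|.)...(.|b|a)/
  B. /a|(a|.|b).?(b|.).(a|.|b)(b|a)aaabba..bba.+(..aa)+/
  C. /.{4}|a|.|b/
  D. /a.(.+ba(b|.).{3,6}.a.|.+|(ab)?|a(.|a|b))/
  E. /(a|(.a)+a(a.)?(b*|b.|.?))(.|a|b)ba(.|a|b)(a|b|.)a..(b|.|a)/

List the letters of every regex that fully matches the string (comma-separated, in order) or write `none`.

A → no match
B → match
C → match
D → no match
E → no match

B, C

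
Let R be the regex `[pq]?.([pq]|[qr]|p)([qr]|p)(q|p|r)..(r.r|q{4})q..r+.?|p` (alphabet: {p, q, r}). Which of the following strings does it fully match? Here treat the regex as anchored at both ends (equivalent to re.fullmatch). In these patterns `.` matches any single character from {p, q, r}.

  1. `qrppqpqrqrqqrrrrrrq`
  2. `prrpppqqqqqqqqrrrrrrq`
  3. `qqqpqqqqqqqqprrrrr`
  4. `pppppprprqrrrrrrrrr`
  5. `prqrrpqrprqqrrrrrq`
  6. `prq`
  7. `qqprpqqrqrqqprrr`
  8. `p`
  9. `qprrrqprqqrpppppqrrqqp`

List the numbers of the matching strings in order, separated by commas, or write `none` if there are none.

1 → match
2 → match
3 → match
4 → match
5 → match
6 → no match
7 → match
8 → match
9 → no match

1, 2, 3, 4, 5, 7, 8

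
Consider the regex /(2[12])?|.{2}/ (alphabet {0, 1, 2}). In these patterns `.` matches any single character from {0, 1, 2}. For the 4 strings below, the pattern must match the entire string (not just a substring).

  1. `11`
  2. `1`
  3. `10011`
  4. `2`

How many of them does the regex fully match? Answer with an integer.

1 → match
2 → no match
3 → no match
4 → no match
Total matched: 1

1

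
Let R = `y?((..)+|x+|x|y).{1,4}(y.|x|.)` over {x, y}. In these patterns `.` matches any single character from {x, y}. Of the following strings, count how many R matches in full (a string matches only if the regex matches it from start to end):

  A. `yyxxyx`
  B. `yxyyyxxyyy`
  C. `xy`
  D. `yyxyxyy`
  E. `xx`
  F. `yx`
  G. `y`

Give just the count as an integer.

3

A → match
B → match
C → no match
D → match
E → no match
F → no match
G → no match
Total matched: 3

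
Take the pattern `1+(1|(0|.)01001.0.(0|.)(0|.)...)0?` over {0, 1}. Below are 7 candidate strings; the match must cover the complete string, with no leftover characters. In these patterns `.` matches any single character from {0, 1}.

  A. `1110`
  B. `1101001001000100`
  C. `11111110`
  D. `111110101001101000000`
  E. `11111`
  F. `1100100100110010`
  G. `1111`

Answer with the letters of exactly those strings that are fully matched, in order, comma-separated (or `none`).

A → match
B → match
C → match
D → no match
E → match
F → match
G → match

A, B, C, E, F, G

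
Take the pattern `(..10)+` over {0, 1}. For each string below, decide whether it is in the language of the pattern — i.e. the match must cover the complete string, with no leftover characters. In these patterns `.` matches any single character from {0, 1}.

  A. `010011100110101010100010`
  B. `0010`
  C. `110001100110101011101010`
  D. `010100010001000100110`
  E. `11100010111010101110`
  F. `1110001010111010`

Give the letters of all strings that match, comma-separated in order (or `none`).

B, E

A → no match
B → match
C → no match
D → no match
E → match
F → no match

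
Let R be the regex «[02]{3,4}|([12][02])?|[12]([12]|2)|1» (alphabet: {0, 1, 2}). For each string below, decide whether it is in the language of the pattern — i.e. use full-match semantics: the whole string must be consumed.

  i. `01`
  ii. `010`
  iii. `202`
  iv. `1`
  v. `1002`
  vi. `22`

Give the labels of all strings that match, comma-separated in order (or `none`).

iii, iv, vi

i. `01` → no match
ii. `010` → no match
iii. `202` → match
iv. `1` → match
v. `1002` → no match
vi. `22` → match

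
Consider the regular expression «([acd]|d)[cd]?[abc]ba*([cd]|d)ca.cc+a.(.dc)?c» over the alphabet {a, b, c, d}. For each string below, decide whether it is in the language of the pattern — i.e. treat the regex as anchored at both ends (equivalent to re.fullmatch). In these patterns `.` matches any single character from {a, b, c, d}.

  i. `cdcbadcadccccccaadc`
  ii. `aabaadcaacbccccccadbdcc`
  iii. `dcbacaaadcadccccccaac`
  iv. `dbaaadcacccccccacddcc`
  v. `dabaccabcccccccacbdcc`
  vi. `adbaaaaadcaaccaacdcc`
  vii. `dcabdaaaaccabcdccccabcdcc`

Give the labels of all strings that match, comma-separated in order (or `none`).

i → no match
ii → no match
iii → no match
iv → no match
v → match
vi → no match
vii → no match

v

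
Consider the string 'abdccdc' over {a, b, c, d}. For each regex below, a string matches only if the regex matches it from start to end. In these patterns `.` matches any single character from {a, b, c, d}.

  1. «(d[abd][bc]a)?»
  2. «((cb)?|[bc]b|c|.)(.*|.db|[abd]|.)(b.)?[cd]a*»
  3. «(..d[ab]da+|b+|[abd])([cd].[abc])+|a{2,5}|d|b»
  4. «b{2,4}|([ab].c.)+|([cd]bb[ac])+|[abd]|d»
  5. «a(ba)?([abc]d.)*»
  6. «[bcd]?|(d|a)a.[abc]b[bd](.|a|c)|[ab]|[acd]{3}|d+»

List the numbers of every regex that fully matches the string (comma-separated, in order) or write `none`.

1 → no match
2 → match
3 → no match
4 → no match
5 → match
6 → no match

2, 5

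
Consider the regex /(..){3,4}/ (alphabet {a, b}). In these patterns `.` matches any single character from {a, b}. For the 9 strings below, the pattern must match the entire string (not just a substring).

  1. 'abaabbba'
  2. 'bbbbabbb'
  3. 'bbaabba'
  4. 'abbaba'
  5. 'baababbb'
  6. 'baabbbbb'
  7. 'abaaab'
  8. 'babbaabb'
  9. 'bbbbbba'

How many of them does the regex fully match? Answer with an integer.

1 → match
2 → match
3 → no match
4 → match
5 → match
6 → match
7 → match
8 → match
9 → no match
Total matched: 7

7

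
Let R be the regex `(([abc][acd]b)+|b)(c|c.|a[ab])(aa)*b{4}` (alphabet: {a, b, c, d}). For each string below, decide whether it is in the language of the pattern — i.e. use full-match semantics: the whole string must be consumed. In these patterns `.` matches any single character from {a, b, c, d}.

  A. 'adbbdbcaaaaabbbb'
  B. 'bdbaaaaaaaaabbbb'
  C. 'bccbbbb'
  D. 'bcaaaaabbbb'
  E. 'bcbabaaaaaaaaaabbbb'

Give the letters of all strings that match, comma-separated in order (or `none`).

A → match
B → no match
C → match
D → match
E → match

A, C, D, E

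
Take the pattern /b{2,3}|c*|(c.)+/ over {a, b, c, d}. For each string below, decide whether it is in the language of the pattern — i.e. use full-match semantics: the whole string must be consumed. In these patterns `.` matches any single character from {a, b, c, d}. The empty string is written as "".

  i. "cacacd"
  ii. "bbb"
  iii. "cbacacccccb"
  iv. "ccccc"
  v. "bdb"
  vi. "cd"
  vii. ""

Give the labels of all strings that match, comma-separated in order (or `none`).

i, ii, iv, vi, vii

i → match
ii → match
iii → no match
iv → match
v → no match
vi → match
vii → match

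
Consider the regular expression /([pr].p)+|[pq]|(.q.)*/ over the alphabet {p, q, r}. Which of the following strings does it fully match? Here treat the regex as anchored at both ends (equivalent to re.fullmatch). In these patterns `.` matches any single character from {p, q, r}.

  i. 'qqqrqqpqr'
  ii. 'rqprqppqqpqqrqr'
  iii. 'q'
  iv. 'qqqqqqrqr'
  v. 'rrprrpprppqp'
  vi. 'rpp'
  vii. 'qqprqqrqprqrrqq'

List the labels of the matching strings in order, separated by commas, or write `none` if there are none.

i. 'qqqrqqpqr' → match
ii → match
iii. 'q' → match
iv. 'qqqqqqrqr' → match
v. 'rrprrpprppqp' → match
vi. 'rpp' → match
vii → match

i, ii, iii, iv, v, vi, vii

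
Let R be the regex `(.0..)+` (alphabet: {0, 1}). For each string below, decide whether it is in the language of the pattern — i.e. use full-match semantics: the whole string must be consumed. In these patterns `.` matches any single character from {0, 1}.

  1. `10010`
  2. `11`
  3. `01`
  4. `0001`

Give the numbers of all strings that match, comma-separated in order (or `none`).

4

1 → no match
2 → no match
3 → no match
4 → match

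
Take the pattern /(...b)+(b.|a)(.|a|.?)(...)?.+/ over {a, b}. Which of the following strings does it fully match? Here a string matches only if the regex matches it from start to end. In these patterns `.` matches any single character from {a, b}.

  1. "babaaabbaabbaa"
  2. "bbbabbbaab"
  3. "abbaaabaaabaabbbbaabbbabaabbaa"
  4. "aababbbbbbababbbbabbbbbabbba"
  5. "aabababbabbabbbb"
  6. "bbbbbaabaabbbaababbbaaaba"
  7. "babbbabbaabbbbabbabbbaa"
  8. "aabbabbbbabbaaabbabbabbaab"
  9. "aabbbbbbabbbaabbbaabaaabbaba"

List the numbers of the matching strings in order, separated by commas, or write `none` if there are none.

6, 7, 8, 9

1 → no match
2 → no match
3 → no match
4 → no match
5 → no match
6 → match
7 → match
8 → match
9 → match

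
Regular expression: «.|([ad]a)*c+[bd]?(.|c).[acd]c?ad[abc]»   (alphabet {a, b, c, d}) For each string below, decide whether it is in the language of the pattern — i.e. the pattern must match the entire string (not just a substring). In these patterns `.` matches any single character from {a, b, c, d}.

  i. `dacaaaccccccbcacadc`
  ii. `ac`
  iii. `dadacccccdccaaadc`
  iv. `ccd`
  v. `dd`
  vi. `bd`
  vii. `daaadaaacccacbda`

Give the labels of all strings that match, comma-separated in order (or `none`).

i → no match
ii → no match
iii → no match
iv → no match
v → no match
vi → no match
vii → no match

none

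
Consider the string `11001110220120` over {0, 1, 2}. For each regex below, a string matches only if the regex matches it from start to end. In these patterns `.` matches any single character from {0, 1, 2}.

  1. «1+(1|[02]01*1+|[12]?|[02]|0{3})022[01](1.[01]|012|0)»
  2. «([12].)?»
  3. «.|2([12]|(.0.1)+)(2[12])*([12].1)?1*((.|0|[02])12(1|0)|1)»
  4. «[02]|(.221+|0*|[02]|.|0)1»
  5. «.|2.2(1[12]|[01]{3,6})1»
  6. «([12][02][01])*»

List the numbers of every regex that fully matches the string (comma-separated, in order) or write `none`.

1 → match
2 → no match
3 → no match
4 → no match
5 → no match
6 → no match

1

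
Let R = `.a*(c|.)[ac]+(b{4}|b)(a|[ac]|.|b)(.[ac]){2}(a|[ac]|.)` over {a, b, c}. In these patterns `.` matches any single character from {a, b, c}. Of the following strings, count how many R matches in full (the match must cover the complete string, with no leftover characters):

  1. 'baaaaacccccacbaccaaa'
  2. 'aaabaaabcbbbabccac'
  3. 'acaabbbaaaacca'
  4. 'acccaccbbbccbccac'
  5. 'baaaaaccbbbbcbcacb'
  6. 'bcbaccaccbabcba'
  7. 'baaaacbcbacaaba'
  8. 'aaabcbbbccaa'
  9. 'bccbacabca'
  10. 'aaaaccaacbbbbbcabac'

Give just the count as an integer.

5

1 → match
2 → no match
3 → no match
4 → no match
5 → match
6 → no match
7 → no match
8 → match
9 → match
10 → match
Total matched: 5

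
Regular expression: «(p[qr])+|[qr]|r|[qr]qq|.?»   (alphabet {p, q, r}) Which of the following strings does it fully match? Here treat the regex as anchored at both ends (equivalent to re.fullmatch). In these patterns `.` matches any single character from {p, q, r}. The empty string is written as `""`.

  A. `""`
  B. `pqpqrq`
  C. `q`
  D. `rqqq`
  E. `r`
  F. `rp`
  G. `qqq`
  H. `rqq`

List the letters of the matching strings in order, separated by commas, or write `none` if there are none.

A, C, E, G, H

A. `""` → match
B. `pqpqrq` → no match
C. `q` → match
D. `rqqq` → no match
E. `r` → match
F. `rp` → no match
G. `qqq` → match
H. `rqq` → match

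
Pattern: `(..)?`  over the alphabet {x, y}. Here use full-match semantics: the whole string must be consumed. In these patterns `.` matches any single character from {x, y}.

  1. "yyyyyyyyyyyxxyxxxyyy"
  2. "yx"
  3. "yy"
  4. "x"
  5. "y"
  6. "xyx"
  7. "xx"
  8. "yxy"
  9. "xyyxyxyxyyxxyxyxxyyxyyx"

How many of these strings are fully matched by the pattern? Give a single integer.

1 → no match
2. "yx" → match
3. "yy" → match
4. "x" → no match
5. "y" → no match
6. "xyx" → no match
7. "xx" → match
8. "yxy" → no match
9 → no match
Total matched: 3

3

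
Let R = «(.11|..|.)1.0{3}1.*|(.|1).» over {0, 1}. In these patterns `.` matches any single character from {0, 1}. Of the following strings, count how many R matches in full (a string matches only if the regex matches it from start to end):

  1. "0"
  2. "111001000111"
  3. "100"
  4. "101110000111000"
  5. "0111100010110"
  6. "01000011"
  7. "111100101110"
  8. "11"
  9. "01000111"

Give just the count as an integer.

1 → no match
2 → no match
3 → no match
4 → no match
5 → match
6 → match
7 → no match
8 → match
9 → no match
Total matched: 3

3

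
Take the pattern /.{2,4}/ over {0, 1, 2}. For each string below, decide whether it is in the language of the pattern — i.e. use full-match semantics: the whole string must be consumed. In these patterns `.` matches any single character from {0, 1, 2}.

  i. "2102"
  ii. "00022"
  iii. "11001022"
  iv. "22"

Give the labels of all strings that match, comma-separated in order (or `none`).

i, iv

i → match
ii → no match
iii → no match
iv → match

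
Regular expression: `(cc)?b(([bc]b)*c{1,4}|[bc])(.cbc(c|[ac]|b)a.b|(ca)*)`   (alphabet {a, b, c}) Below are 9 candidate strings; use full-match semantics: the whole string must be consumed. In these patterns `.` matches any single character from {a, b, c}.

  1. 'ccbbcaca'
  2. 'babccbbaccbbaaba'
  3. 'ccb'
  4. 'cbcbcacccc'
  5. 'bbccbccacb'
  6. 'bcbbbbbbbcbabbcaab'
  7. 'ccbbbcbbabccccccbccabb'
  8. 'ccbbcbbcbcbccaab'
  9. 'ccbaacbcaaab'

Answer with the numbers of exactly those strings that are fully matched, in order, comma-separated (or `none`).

1. 'ccbbcaca' → match
2 → no match
3. 'ccb' → no match
4. 'cbcbcacccc' → no match
5. 'bbccbccacb' → match
6 → no match
7 → no match
8 → no match
9. 'ccbaacbcaaab' → no match

1, 5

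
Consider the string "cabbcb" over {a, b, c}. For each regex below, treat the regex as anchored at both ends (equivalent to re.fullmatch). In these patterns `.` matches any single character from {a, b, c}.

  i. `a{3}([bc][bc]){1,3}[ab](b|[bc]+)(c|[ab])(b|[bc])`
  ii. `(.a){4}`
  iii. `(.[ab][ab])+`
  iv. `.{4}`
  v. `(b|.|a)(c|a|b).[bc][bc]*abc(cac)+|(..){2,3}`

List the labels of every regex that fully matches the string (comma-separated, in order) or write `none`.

v

i → no match — must start with "a"
ii → no match — must end with "a"
iii → no match
iv → no match
v → match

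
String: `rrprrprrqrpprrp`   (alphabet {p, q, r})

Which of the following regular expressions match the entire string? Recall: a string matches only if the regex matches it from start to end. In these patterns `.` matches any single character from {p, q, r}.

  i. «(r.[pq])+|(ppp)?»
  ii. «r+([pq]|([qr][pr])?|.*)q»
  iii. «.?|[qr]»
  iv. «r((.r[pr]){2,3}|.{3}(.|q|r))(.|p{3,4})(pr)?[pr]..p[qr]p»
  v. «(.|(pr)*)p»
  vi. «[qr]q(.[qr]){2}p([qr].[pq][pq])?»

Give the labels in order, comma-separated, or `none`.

i → match
ii → no match — must end with `q`
iii → no match
iv → no match
v → no match
vi → no match

i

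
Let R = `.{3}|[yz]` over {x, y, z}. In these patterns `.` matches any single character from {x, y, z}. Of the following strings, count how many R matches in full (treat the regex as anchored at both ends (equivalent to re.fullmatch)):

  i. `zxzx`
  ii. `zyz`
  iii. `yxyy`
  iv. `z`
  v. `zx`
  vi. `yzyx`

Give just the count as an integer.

2

i → no match
ii → match
iii → no match
iv → match
v → no match
vi → no match
Total matched: 2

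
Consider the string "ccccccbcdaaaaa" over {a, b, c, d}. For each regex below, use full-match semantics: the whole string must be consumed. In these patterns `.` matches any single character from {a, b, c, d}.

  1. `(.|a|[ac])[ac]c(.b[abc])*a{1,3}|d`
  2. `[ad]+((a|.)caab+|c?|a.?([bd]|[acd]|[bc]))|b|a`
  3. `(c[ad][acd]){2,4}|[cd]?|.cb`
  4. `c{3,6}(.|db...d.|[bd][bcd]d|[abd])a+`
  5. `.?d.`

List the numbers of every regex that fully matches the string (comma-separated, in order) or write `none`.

4

1 → no match
2 → no match
3 → no match
4 → match
5 → no match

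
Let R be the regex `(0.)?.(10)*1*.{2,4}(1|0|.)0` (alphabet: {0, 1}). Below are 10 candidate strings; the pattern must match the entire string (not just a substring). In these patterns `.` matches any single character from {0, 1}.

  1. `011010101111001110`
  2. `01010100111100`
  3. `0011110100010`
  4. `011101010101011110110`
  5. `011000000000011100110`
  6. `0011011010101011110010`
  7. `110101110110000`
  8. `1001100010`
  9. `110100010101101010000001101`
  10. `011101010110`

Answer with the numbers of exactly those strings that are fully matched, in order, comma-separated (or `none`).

1 → no match
2 → no match
3 → no match
4 → match
5 → no match
6 → no match
7 → no match
8 → no match
9 → no match — must end with `0`
10 → match

4, 10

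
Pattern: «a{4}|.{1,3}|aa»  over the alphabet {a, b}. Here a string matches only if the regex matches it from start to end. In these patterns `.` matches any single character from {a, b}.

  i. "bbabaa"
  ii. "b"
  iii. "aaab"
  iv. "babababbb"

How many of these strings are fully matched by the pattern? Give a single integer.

i. "bbabaa" → no match
ii. "b" → match
iii. "aaab" → no match
iv. "babababbb" → no match
Total matched: 1

1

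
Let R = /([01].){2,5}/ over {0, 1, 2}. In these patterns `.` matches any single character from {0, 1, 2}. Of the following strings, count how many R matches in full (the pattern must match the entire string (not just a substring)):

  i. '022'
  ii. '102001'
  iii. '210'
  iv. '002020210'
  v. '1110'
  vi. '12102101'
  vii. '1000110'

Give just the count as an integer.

i → no match
ii → no match
iii → no match
iv → no match
v → match
vi → no match
vii → no match
Total matched: 1

1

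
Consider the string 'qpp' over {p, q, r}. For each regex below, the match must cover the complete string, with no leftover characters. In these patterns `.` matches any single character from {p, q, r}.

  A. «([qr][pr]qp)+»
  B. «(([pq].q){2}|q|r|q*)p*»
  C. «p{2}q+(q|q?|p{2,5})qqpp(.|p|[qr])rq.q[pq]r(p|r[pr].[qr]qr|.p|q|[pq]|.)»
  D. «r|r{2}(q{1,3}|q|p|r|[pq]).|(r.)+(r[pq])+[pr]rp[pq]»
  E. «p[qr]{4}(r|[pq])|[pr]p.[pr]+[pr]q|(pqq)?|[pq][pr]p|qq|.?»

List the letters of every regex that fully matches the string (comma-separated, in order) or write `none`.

B, E

A → no match — must end with 'qp'
B → match
C → no match — must start with 'p'
D → no match — must start with 'r'
E → match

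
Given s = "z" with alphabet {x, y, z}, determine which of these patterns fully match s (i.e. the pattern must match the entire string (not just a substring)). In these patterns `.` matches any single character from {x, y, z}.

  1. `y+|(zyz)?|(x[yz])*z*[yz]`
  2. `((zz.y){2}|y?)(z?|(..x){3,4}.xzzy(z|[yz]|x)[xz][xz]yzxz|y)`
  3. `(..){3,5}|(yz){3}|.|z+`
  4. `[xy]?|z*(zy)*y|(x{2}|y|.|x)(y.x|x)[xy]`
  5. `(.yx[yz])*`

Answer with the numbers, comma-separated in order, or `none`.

1, 2, 3

1 → match
2 → match
3 → match
4 → no match
5 → no match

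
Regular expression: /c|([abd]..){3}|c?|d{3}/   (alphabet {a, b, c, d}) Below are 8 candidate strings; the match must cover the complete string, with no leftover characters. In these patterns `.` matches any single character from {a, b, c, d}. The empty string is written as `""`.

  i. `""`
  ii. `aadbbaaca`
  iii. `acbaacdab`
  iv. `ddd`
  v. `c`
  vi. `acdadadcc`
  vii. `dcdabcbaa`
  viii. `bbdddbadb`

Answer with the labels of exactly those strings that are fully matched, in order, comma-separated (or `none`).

i. `""` → match
ii. `aadbbaaca` → match
iii. `acbaacdab` → match
iv. `ddd` → match
v. `c` → match
vi. `acdadadcc` → match
vii. `dcdabcbaa` → match
viii. `bbdddbadb` → match

i, ii, iii, iv, v, vi, vii, viii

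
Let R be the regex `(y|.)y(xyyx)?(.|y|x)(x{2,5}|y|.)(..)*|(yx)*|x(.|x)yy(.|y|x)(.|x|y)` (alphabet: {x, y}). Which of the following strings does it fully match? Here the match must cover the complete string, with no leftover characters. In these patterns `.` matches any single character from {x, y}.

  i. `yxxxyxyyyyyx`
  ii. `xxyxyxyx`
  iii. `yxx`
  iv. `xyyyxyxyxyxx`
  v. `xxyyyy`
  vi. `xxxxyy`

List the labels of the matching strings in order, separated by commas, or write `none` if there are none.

i → no match
ii → no match
iii → no match
iv → match
v → match
vi → no match

iv, v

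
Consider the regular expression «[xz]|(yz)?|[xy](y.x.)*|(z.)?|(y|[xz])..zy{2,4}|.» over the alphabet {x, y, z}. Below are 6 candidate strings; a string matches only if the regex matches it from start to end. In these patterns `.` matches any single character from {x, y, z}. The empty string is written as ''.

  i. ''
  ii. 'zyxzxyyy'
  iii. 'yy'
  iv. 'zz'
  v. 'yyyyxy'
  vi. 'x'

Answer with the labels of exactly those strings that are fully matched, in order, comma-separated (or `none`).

i → match
ii → no match
iii → no match
iv → match
v → no match
vi → match

i, iv, vi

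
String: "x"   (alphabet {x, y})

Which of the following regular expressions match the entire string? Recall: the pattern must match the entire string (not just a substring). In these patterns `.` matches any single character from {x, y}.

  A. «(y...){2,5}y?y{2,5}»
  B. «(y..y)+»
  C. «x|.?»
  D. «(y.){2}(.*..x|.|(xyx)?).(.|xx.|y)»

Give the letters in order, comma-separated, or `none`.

A → no match — must start with "y"
B → no match — must start with "y"
C → match
D → no match — must start with "y"

C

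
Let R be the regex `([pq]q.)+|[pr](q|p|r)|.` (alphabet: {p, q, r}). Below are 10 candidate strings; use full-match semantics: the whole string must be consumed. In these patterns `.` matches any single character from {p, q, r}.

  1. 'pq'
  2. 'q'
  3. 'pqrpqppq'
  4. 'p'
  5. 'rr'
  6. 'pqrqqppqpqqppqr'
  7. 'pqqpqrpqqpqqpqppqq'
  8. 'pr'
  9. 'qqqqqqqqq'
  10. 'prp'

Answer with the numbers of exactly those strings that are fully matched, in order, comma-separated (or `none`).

1, 2, 4, 5, 6, 7, 8, 9

1 → match
2 → match
3 → no match
4 → match
5 → match
6 → match
7 → match
8 → match
9 → match
10 → no match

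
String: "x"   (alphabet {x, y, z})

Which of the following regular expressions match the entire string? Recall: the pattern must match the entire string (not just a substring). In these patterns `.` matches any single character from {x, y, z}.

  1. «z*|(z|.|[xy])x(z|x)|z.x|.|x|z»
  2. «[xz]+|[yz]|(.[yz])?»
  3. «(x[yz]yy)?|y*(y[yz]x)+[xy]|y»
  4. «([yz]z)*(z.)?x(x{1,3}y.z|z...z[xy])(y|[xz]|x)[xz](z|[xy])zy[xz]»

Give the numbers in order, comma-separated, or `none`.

1, 2

1 → match
2 → match
3 → no match
4 → no match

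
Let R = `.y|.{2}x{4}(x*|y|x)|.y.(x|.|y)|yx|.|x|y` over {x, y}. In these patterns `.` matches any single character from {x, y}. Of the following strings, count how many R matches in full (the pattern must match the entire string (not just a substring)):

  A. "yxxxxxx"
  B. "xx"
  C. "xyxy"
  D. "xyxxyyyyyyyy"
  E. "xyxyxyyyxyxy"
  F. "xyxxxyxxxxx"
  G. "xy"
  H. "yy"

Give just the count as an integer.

A → match
B → no match
C → match
D → no match
E → no match
F → no match
G → match
H → match
Total matched: 4

4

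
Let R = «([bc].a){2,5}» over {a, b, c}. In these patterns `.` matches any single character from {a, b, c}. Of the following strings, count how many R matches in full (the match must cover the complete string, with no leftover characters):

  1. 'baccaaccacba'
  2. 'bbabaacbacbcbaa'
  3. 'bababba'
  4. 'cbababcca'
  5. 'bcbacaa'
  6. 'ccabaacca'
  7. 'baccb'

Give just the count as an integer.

1

1 → no match
2 → no match
3 → no match
4 → no match
5 → no match
6 → match
7 → no match — must end with 'a'
Total matched: 1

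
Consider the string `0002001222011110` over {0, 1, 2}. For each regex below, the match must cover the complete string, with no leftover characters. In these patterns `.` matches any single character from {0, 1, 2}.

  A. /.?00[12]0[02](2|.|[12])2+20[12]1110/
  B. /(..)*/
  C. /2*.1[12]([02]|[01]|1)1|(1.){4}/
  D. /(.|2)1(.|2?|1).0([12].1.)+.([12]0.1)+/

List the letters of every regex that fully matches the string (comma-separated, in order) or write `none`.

A, B

A → match
B → match
C → no match
D → no match — must end with `1`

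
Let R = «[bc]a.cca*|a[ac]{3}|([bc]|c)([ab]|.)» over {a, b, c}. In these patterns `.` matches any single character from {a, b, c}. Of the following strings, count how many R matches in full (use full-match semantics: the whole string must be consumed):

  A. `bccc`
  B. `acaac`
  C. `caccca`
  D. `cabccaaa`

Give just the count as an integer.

2

A → no match
B → no match
C → match
D → match
Total matched: 2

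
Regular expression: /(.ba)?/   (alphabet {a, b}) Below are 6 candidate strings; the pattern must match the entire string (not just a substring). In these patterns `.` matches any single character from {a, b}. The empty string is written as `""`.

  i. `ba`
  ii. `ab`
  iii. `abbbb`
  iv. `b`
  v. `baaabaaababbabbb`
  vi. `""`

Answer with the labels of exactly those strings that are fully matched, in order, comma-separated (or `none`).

i. `ba` → no match
ii. `ab` → no match
iii. `abbbb` → no match
iv. `b` → no match
v → no match
vi. `""` → match

vi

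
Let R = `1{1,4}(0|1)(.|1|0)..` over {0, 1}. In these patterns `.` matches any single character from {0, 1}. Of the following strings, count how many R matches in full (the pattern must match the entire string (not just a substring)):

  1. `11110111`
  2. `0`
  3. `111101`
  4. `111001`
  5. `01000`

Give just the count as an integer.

1 → match
2 → no match — must start with `1`
3 → match
4 → match
5 → no match — must start with `1`
Total matched: 3

3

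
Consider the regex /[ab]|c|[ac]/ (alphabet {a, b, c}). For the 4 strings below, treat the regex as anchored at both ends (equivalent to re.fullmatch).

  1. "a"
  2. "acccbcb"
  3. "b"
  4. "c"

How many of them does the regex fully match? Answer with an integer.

3

1 → match
2 → no match
3 → match
4 → match
Total matched: 3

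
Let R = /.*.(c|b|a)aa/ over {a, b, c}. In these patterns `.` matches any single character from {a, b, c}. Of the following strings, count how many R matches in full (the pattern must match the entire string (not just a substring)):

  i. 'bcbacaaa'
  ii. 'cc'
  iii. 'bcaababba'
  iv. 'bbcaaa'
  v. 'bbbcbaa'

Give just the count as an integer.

i → match
ii → no match — must end with 'aa'
iii → no match — must end with 'aa'
iv → match
v → match
Total matched: 3

3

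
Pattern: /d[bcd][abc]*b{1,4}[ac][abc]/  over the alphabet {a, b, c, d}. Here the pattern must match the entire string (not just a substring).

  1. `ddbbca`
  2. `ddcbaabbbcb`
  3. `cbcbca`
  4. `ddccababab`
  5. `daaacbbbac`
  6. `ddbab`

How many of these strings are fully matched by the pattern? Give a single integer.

1 → match
2 → match
3 → no match — must start with `d`
4 → match
5 → no match
6 → match
Total matched: 4

4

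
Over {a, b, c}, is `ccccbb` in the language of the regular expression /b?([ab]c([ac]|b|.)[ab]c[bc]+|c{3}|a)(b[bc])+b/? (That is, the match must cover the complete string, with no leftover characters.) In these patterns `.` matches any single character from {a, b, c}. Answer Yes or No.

No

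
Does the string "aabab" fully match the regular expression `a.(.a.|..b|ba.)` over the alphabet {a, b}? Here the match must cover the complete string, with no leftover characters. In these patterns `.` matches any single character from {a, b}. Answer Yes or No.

Yes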